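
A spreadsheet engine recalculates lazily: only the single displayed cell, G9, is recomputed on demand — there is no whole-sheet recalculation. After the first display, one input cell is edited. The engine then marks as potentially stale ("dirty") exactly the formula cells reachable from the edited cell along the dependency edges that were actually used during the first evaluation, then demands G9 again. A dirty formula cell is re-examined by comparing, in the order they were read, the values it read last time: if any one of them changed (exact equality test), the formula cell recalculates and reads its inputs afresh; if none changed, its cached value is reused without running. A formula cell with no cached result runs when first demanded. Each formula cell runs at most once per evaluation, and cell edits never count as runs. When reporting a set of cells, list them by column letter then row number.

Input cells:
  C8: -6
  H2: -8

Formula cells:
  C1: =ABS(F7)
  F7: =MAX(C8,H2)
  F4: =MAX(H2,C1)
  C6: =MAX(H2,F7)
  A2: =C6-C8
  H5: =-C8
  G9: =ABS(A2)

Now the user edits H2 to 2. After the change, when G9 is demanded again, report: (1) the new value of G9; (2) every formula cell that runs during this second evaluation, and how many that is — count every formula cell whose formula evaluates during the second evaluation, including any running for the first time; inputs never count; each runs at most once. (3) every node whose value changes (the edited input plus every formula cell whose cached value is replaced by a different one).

New value of G9: 8.
Formula cells that run: A2, C6, F7, G9 — 4 in total.
Values that change: A2, C6, F7, G9, H2.

First evaluation (everything demanded from the output):
  F7 = MAX(-6, -8) = -6
  C6 = MAX(-8, -6) = -6
  A2 = -6 - -6 = 0
  G9 = ABS(0) = 0

Propagation after the edit:
  F7: runs — H2 -8->2; result 2.
  C6: runs — H2 -8->2; F7 -6->2; result 2.
  A2: runs — C6 -6->2; result 8.
  G9: runs — A2 0->8; result 8.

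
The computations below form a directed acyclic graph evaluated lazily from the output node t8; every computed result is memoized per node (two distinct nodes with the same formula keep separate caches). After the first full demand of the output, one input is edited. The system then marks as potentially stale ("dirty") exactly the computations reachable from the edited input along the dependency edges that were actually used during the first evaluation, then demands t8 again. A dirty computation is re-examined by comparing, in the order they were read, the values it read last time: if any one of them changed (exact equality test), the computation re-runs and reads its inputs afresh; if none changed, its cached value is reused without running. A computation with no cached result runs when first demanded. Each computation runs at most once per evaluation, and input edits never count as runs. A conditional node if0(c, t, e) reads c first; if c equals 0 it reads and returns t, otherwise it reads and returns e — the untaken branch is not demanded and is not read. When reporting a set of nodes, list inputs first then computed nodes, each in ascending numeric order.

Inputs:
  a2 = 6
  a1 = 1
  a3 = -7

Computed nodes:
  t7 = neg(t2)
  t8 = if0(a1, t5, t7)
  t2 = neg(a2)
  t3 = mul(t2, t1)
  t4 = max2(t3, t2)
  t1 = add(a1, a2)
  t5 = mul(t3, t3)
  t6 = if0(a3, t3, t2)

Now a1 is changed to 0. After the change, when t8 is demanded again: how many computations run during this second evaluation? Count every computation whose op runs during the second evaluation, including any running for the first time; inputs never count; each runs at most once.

First demand of the output computes:
  t2 = neg(6) = -6
  t7 = neg(-6) = 6
  t8 = if0(a1=1 -> else branch t7) = 6

After the edit, cleaning proceeds:
  t1: had never run; runs now, result 6.
  t3: had never run; runs now, result -36.
  t5: had never run; runs now, result 1296.
  t8: a read changed (a1 1->0) — executes, giving 1296.

Note the branch switch — t1, t3, t5 had no cache and run now for the first time.

4 computations run: t1, t3, t5, t8.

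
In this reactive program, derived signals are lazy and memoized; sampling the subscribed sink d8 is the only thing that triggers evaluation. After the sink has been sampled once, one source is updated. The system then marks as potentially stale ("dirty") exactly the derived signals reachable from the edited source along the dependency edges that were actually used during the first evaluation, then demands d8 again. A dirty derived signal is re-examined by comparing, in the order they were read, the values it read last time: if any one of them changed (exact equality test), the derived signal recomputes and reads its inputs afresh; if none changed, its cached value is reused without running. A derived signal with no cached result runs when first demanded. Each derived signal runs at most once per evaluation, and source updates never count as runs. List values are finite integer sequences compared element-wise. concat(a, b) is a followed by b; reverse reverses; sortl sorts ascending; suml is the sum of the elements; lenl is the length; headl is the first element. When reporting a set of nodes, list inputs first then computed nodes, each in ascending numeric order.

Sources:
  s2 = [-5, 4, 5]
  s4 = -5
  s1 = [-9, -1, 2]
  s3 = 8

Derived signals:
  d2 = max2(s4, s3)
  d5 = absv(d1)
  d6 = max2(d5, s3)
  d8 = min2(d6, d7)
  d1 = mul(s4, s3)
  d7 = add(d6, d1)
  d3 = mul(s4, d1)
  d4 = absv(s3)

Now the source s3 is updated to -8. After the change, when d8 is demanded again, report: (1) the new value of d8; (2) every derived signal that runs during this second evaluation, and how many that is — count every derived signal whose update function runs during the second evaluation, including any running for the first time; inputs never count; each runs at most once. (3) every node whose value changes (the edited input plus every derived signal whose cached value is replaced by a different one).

Demanding d8 again yields 40.
5 derived signals run: d1, d5, d6, d7, d8.
The nodes whose values change: s3, d1, d7, d8.

First demand of the output computes:
  d1 = mul(-5, 8) = -40
  d5 = absv(-40) = 40
  d6 = max2(40, 8) = 40
  d7 = add(40, -40) = 0
  d8 = min2(40, 0) = 0

After the edit, cleaning proceeds:
  d1: a read changed (s3 8->-8) — executes, giving 40.
  d5: a read changed (d1 -40->40) — executes, giving 40 — identical to its old value.
  d6: a read changed (s3 8->-8) — executes, giving 40 — identical to its old value.
  d7: a read changed (d1 -40->40) — executes, giving 80.
  d8: a read changed (d7 0->80) — executes, giving 40.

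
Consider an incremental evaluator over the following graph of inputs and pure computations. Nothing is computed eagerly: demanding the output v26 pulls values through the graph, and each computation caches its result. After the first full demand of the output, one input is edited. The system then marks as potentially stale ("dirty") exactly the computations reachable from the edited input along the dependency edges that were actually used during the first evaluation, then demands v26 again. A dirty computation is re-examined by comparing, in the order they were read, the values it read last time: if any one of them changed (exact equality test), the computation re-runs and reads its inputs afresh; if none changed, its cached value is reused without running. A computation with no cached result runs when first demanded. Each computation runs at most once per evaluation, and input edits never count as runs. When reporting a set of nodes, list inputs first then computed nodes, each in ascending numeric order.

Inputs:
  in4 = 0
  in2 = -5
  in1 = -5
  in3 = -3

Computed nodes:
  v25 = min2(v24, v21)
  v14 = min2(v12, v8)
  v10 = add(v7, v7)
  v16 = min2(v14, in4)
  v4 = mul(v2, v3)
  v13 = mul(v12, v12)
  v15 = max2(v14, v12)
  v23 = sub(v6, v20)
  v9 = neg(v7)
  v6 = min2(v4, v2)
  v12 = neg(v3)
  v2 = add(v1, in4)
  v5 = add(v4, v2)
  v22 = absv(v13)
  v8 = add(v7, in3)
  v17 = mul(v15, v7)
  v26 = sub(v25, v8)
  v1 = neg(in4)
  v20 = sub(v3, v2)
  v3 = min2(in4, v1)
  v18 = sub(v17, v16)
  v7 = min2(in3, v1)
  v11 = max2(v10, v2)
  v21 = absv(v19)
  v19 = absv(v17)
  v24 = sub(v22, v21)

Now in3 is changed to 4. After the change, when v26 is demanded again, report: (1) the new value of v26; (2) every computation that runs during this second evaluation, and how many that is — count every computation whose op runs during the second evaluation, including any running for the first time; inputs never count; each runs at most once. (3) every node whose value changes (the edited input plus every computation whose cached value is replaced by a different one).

v26 now evaluates to -4.
Run set: v7, v8, v14, v15, v17, v26 (6 run).
Changed values: in3, v7, v8, v14, v26.
The important point: at v19 every value read last time is unchanged, so the dirty flag clears without a run.

Initial pass — values computed on the first demand:
  v1 = neg(0) = 0
  v3 = min2(0, 0) = 0
  v7 = min2(-3, 0) = -3
  v8 = add(-3, -3) = -6
  v12 = neg(0) = 0
  v13 = mul(0, 0) = 0
  v14 = min2(0, -6) = -6
  v15 = max2(-6, 0) = 0
  v17 = mul(0, -3) = 0
  v19 = absv(0) = 0
  v21 = absv(0) = 0
  v22 = absv(0) = 0
  v24 = sub(0, 0) = 0
  v25 = min2(0, 0) = 0
  v26 = sub(0, -6) = 6

Second demand — change propagation:
  v7: re-runs because in3 -3->4; new result 0.
  v8: re-runs because v7 -3->0; in3 -3->4; new result 4.
  v14: re-runs because v8 -6->4; new result 0.
  v15: re-runs because v14 -6->0; new result 0 (unchanged).
  v17: re-runs because v7 -3->0; new result 0 (unchanged).
  v19: re-examined; everything it read last time is the same (v17 unchanged) — cache 0 kept, no run.
  v21: re-examined; everything it read last time is the same (v19 unchanged) — cache 0 kept, no run.
  v24: re-examined; everything it read last time is the same (v22 unchanged, v21 unchanged) — cache 0 kept, no run.
  v25: re-examined; everything it read last time is the same (v24 unchanged, v21 unchanged) — cache 0 kept, no run.
  v26: re-runs because v8 -6->4; new result -4.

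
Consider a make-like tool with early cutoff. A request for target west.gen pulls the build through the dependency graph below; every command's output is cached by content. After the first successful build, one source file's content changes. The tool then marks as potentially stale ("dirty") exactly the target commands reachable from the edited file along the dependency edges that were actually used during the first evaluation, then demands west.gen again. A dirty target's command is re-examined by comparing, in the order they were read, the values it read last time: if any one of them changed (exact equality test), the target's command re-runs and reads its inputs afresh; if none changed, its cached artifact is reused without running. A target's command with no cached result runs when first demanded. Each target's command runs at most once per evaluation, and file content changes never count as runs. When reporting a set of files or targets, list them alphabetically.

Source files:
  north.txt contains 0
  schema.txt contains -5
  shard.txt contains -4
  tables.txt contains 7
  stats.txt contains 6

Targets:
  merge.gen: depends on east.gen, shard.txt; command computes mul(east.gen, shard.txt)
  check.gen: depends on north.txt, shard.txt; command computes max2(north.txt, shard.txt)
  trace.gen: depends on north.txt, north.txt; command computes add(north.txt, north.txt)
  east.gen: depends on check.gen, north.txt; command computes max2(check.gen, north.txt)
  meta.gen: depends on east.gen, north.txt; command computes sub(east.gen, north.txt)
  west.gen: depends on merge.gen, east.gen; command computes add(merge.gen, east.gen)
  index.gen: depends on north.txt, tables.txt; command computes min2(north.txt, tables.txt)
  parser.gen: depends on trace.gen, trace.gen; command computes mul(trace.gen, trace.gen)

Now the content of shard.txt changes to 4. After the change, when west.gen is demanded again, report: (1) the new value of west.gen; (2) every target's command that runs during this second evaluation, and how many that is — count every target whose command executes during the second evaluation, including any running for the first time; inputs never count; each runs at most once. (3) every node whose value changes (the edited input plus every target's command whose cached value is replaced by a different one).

Demanding west.gen again yields 20.
4 target commands run: check.gen, east.gen, merge.gen, west.gen.
The nodes whose values change: check.gen, east.gen, merge.gen, shard.txt, west.gen.

First demand of the output computes:
  check.gen = max2(0, -4) = 0
  east.gen = max2(0, 0) = 0
  merge.gen = mul(0, -4) = 0
  west.gen = add(0, 0) = 0

After the edit, cleaning proceeds:
  check.gen: a read changed (shard.txt -4->4) — executes, giving 4.
  east.gen: a read changed (check.gen 0->4) — executes, giving 4.
  merge.gen: a read changed (east.gen 0->4; shard.txt -4->4) — executes, giving 16.
  west.gen: a read changed (merge.gen 0->16; east.gen 0->4) — executes, giving 20.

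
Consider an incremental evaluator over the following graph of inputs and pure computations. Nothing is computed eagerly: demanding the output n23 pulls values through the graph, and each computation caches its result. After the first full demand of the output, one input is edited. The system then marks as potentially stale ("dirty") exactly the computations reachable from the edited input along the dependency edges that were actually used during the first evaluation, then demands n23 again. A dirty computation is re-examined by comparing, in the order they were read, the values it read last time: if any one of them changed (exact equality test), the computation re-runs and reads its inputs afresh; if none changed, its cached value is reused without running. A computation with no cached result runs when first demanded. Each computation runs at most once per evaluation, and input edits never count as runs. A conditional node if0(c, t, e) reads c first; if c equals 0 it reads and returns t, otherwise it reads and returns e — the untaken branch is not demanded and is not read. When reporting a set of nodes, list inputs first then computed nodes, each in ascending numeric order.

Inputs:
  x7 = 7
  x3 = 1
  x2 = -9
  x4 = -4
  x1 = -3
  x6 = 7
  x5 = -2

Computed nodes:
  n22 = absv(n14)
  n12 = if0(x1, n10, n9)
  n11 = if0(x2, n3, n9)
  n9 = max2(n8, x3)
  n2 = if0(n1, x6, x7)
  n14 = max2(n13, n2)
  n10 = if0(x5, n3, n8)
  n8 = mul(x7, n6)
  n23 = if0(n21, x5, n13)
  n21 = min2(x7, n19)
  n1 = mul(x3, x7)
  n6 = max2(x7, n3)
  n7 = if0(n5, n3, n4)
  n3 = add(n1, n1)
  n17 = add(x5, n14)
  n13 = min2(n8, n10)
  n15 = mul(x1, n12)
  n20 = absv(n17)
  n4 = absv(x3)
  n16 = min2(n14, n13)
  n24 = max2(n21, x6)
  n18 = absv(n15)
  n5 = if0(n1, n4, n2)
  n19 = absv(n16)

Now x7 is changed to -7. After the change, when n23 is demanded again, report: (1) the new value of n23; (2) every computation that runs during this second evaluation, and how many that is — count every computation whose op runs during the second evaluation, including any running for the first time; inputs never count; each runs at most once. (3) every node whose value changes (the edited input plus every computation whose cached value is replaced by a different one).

n23 now evaluates to 49.
Run set: n1, n2, n3, n6, n8, n10, n13, n14, n16, n19, n21, n23 (12 run).
Changed values: x7, n1, n2, n3, n6, n8, n10, n13, n14, n16, n19, n21, n23.

Initial pass — values computed on the first demand:
  n1 = mul(1, 7) = 7
  n2 = if0(n1=7 -> else branch x7) = 7
  n3 = add(7, 7) = 14
  n6 = max2(7, 14) = 14
  n8 = mul(7, 14) = 98
  n10 = if0(x5=-2 -> else branch n8) = 98
  n13 = min2(98, 98) = 98
  n14 = max2(98, 7) = 98
  n16 = min2(98, 98) = 98
  n19 = absv(98) = 98
  n21 = min2(7, 98) = 7
  n23 = if0(n21=7 -> else branch n13) = 98

Second demand — change propagation:
  n1: re-runs because x7 7->-7; new result -7.
  n2: re-runs because n1 7->-7; x7 7->-7; new result -7.
  n3: re-runs because n1 7->-7; n1 7->-7; new result -14.
  n6: re-runs because x7 7->-7; n3 14->-14; new result -7.
  n8: re-runs because x7 7->-7; n6 14->-7; new result 49.
  n10: re-runs because n8 98->49; new result 49.
  n13: re-runs because n8 98->49; n10 98->49; new result 49.
  n14: re-runs because n13 98->49; n2 7->-7; new result 49.
  n16: re-runs because n14 98->49; n13 98->49; new result 49.
  n19: re-runs because n16 98->49; new result 49.
  n21: re-runs because x7 7->-7; n19 98->49; new result -7.
  n23: re-runs because n21 7->-7; n13 98->49; new result 49.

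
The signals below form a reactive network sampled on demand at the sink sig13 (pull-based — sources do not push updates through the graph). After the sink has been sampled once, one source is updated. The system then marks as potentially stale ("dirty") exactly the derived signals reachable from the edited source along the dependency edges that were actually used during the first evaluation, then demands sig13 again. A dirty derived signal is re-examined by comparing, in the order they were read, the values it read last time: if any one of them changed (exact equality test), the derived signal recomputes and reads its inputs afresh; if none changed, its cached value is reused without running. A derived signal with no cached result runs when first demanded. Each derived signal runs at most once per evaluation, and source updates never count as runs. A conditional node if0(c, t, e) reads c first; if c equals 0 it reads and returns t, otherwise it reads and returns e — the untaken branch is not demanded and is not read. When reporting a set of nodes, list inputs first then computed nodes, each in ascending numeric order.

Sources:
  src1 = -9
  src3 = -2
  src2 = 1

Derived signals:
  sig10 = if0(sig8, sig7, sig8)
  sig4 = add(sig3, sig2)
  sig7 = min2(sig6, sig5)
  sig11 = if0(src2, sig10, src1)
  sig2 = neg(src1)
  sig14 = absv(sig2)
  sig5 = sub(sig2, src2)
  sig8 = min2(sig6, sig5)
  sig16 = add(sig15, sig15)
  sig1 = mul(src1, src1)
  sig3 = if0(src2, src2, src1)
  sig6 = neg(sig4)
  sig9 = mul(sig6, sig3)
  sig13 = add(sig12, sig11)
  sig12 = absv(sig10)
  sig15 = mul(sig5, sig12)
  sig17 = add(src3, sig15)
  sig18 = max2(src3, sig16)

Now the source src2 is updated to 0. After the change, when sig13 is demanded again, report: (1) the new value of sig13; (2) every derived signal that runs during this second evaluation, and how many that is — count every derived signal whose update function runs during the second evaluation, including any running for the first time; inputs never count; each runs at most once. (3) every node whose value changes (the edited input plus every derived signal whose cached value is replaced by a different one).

sig13 now evaluates to 0.
Run set: sig3, sig4, sig5, sig6, sig8, sig10, sig11, sig12, sig13 (9 run).
Changed values: src2, sig3, sig4, sig5, sig6, sig8, sig10, sig12, sig13.
The important point: the flipped condition redirects demand; sig7 is left stale, never re-checked.

Initial pass — values computed on the first demand:
  sig2 = neg(-9) = 9
  sig3 = if0(src2=1 -> else branch src1) = -9
  sig4 = add(-9, 9) = 0
  sig5 = sub(9, 1) = 8
  sig6 = neg(0) = 0
  sig7 = min2(0, 8) = 0
  sig8 = min2(0, 8) = 0
  sig10 = if0(sig8=0 -> then branch sig7) = 0
  sig11 = if0(src2=1 -> else branch src1) = -9
  sig12 = absv(0) = 0
  sig13 = add(0, -9) = -9

Second demand — change propagation:
  sig3: re-runs because src2 1->0; new result 0.
  sig4: re-runs because sig3 -9->0; new result 9.
  sig5: re-runs because src2 1->0; new result 9.
  sig6: re-runs because sig4 0->9; new result -9.
  sig7: dirty yet unreached — the second evaluation never asks for it.
  sig8: re-runs because sig6 0->-9; sig5 8->9; new result -9.
  sig10: re-runs because sig8 0->-9; new result -9.
  sig11: re-runs because src2 1->0; new result -9 (unchanged).
  sig12: re-runs because sig10 0->-9; new result 9.
  sig13: re-runs because sig12 0->9; new result 0.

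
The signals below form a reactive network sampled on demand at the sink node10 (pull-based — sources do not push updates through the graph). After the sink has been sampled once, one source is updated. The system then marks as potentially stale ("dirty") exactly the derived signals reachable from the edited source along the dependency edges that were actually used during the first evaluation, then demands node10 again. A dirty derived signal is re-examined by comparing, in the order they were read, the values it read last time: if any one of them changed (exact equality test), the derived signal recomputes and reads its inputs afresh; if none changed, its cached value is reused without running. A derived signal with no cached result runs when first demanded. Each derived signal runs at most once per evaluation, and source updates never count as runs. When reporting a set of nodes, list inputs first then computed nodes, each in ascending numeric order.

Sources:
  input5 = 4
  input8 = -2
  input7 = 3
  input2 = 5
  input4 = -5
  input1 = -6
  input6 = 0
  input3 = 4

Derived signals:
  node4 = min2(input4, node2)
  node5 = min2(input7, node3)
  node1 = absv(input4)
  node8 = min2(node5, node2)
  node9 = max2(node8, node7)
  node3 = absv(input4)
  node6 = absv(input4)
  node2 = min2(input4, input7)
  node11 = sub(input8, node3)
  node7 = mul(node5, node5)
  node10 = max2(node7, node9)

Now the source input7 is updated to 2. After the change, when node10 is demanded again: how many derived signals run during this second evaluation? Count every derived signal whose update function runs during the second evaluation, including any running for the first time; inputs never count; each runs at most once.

Run set: node2, node5, node7, node8, node9, node10 (6 run).

Initial pass — values computed on the first demand:
  node2 = min2(-5, 3) = -5
  node3 = absv(-5) = 5
  node5 = min2(3, 5) = 3
  node7 = mul(3, 3) = 9
  node8 = min2(3, -5) = -5
  node9 = max2(-5, 9) = 9
  node10 = max2(9, 9) = 9

Second demand — change propagation:
  node2: re-runs because input7 3->2; new result -5 (unchanged).
  node5: re-runs because input7 3->2; new result 2.
  node7: re-runs because node5 3->2; node5 3->2; new result 4.
  node8: re-runs because node5 3->2; new result -5 (unchanged).
  node9: re-runs because node7 9->4; new result 4.
  node10: re-runs because node7 9->4; node9 9->4; new result 4.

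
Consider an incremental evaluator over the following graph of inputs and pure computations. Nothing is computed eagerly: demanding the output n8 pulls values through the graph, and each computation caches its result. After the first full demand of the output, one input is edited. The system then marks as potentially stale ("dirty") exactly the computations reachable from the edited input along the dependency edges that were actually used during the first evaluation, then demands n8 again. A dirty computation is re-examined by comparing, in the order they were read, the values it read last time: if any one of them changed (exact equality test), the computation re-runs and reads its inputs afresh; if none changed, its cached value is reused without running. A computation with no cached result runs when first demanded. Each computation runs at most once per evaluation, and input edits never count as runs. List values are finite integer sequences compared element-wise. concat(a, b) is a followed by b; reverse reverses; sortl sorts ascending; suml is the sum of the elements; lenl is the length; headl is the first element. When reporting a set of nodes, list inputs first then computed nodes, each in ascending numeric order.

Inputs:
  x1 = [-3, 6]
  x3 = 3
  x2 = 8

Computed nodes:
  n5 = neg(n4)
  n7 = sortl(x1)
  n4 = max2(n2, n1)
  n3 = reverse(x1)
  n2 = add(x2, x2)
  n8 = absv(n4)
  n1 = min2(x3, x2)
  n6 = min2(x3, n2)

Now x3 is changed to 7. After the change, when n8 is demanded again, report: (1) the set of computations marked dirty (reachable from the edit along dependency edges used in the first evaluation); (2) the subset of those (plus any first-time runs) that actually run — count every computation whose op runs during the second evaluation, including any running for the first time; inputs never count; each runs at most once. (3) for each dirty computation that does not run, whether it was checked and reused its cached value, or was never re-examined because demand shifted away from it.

Initial pass — values computed on the first demand:
  n1 = min2(3, 8) = 3
  n2 = add(8, 8) = 16
  n4 = max2(16, 3) = 16
  n8 = absv(16) = 16

Second demand — change propagation:
  n1: re-runs because x3 3->7; new result 7.
  n4: re-runs because n1 3->7; new result 16 (unchanged).
  n8: re-examined; everything it read last time is the same (n4 unchanged) — cache 16 kept, no run.

The important point: n4 recomputes to an identical value, and the output ends up unchanged.

Dirty set: n1, n4, n8.
Run set: n1, n4 (2 run).
Re-examined without running (cache reused): n8.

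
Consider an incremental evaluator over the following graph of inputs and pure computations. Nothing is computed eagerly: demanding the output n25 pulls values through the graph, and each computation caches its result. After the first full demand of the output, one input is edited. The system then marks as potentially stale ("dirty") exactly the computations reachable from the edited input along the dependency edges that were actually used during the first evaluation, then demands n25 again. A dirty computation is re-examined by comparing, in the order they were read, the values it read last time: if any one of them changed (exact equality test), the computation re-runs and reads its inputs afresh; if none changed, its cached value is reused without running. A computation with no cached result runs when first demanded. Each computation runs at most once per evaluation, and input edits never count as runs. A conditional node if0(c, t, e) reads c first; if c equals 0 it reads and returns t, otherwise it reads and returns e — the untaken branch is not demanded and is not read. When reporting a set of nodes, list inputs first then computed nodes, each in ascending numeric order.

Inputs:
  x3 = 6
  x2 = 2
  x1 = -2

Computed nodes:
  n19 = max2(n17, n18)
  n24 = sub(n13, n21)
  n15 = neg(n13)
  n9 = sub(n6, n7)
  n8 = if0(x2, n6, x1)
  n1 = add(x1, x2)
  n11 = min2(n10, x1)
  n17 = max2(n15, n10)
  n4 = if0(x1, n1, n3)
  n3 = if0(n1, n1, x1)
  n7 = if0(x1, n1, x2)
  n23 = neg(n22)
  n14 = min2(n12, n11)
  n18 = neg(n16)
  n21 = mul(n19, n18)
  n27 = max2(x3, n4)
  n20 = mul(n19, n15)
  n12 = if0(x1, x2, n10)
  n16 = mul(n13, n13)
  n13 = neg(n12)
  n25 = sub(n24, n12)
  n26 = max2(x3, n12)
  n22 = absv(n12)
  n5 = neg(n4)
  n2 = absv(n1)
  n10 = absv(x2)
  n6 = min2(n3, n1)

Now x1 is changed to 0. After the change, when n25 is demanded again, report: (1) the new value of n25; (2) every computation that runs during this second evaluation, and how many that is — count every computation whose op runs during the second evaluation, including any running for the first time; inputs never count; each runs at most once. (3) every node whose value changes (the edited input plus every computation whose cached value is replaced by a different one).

n25 now evaluates to 4.
Run set: n12 (1 run).
Changed values: x1.
The important point: n12 recomputes to an identical value, and the output ends up unchanged.

Initial pass — values computed on the first demand:
  n10 = absv(2) = 2
  n12 = if0(x1=-2 -> else branch n10) = 2
  n13 = neg(2) = -2
  n15 = neg(-2) = 2
  n16 = mul(-2, -2) = 4
  n17 = max2(2, 2) = 2
  n18 = neg(4) = -4
  n19 = max2(2, -4) = 2
  n21 = mul(2, -4) = -8
  n24 = sub(-2, -8) = 6
  n25 = sub(6, 2) = 4

Second demand — change propagation:
  n12: re-runs because x1 -2->0; new result 2 (unchanged).
  n13: re-examined; everything it read last time is the same (n12 unchanged) — cache -2 kept, no run.
  n15: re-examined; everything it read last time is the same (n13 unchanged) — cache 2 kept, no run.
  n16: re-examined; everything it read last time is the same (n13 unchanged, n13 unchanged) — cache 4 kept, no run.
  n17: re-examined; everything it read last time is the same (n15 unchanged, n10 unchanged) — cache 2 kept, no run.
  n18: re-examined; everything it read last time is the same (n16 unchanged) — cache -4 kept, no run.
  n19: re-examined; everything it read last time is the same (n17 unchanged, n18 unchanged) — cache 2 kept, no run.
  n21: re-examined; everything it read last time is the same (n19 unchanged, n18 unchanged) — cache -8 kept, no run.
  n24: re-examined; everything it read last time is the same (n13 unchanged, n21 unchanged) — cache 6 kept, no run.
  n25: re-examined; everything it read last time is the same (n24 unchanged, n12 unchanged) — cache 4 kept, no run.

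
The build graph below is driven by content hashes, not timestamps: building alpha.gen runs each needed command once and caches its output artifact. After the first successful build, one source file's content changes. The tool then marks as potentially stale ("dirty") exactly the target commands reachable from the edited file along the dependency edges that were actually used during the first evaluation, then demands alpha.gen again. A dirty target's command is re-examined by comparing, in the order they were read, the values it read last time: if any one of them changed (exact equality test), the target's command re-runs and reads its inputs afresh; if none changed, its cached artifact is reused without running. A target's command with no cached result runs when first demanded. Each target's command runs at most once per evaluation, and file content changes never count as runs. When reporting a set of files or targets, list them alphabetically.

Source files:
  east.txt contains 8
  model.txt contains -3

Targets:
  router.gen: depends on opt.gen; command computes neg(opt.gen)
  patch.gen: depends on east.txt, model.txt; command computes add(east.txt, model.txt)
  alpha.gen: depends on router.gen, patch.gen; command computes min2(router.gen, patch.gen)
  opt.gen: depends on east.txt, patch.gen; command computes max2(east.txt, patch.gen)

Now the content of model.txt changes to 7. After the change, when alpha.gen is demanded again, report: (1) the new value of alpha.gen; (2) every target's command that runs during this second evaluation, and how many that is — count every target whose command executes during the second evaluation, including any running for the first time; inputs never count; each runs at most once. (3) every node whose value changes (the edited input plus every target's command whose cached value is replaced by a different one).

alpha.gen now evaluates to -15.
Run set: alpha.gen, opt.gen, patch.gen, router.gen (4 run).
Changed values: alpha.gen, model.txt, opt.gen, patch.gen, router.gen.

Initial pass — values computed on the first demand:
  patch.gen = add(8, -3) = 5
  opt.gen = max2(8, 5) = 8
  router.gen = neg(8) = -8
  alpha.gen = min2(-8, 5) = -8

Second demand — change propagation:
  patch.gen: re-runs because model.txt -3->7; new result 15.
  opt.gen: re-runs because patch.gen 5->15; new result 15.
  router.gen: re-runs because opt.gen 8->15; new result -15.
  alpha.gen: re-runs because router.gen -8->-15; patch.gen 5->15; new result -15.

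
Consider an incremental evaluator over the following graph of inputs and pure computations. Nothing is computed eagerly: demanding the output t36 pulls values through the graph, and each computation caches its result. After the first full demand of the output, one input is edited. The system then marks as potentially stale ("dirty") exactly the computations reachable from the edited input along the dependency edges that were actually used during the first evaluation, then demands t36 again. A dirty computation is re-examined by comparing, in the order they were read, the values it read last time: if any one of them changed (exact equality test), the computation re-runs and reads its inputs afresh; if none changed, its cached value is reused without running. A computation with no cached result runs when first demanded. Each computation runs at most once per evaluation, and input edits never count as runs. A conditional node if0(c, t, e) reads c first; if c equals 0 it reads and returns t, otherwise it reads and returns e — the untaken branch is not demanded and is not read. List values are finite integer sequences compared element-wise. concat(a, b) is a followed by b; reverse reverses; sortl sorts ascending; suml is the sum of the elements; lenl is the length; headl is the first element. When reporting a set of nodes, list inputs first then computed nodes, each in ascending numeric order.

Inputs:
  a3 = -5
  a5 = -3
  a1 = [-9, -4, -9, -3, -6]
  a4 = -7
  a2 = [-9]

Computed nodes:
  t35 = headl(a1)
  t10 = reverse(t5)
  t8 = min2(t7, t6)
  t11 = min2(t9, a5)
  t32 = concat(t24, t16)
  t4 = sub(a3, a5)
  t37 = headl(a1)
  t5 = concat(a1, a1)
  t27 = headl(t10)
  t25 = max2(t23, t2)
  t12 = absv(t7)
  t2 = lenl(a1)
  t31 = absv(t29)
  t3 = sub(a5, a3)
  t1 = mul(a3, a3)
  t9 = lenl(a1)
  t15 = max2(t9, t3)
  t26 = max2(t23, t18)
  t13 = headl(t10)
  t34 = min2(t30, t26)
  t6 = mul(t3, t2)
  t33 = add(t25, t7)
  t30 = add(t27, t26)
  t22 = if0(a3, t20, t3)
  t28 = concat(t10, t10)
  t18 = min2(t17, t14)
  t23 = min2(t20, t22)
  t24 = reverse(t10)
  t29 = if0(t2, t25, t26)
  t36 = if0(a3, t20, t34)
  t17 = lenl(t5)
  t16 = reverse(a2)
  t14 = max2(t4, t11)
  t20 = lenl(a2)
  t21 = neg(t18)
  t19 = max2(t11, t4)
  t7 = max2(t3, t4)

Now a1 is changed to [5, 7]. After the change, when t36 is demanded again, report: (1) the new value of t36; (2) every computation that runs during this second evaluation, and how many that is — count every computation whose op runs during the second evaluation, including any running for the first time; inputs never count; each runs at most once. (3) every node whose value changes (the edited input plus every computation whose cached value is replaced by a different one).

t36 now evaluates to 1.
Run set: t5, t9, t10, t11, t17, t18, t27, t30, t34, t36 (10 run).
Changed values: a1, t5, t9, t10, t17, t27, t30, t34, t36.
The important point: at t14 every value read last time is unchanged, so the dirty flag clears without a run.

Initial pass — values computed on the first demand:
  t3 = sub(-3, -5) = 2
  t4 = sub(-5, -3) = -2
  t5 = concat([-9, -4, -9, -3, -6], [-9, -4, -9, -3, -6]) = [-9, -4, -9, -3, -6, -9, -4, -9, -3, -6]
  t9 = lenl([-9, -4, -9, -3, -6]) = 5
  t10 = reverse([-9, -4, -9, -3, -6, -9, -4, -9, -3, -6]) = [-6, -3, -9, -4, -9, -6, -3, -9, -4, -9]
  t11 = min2(5, -3) = -3
  t14 = max2(-2, -3) = -2
  t17 = lenl([-9, -4, -9, -3, -6, -9, -4, -9, -3, -6]) = 10
  t18 = min2(10, -2) = -2
  t20 = lenl([-9]) = 1
  t22 = if0(a3=-5 -> else branch t3) = 2
  t23 = min2(1, 2) = 1
  t26 = max2(1, -2) = 1
  t27 = headl([-6, -3, -9, -4, -9, -6, -3, -9, -4, -9]) = -6
  t30 = add(-6, 1) = -5
  t34 = min2(-5, 1) = -5
  t36 = if0(a3=-5 -> else branch t34) = -5

Second demand — change propagation:
  t5: re-runs because a1 [-9, -4, -9, -3, -6]->[5, 7]; a1 [-9, -4, -9, -3, -6]->[5, 7]; new result [5, 7, 5, 7].
  t9: re-runs because a1 [-9, -4, -9, -3, -6]->[5, 7]; new result 2.
  t10: re-runs because t5 [-9, -4, -9, -3, -6, -9, -4, -9, -3, -6]->[5, 7, 5, 7]; new result [7, 5, 7, 5].
  t11: re-runs because t9 5->2; new result -3 (unchanged).
  t14: re-examined; everything it read last time is the same (t4 unchanged, t11 unchanged) — cache -2 kept, no run.
  t17: re-runs because t5 [-9, -4, -9, -3, -6, -9, -4, -9, -3, -6]->[5, 7, 5, 7]; new result 4.
  t18: re-runs because t17 10->4; new result -2 (unchanged).
  t26: re-examined; everything it read last time is the same (t23 unchanged, t18 unchanged) — cache 1 kept, no run.
  t27: re-runs because t10 [-6, -3, -9, -4, -9, -6, -3, -9, -4, -9]->[7, 5, 7, 5]; new result 7.
  t30: re-runs because t27 -6->7; new result 8.
  t34: re-runs because t30 -5->8; new result 1.
  t36: re-runs because t34 -5->1; new result 1.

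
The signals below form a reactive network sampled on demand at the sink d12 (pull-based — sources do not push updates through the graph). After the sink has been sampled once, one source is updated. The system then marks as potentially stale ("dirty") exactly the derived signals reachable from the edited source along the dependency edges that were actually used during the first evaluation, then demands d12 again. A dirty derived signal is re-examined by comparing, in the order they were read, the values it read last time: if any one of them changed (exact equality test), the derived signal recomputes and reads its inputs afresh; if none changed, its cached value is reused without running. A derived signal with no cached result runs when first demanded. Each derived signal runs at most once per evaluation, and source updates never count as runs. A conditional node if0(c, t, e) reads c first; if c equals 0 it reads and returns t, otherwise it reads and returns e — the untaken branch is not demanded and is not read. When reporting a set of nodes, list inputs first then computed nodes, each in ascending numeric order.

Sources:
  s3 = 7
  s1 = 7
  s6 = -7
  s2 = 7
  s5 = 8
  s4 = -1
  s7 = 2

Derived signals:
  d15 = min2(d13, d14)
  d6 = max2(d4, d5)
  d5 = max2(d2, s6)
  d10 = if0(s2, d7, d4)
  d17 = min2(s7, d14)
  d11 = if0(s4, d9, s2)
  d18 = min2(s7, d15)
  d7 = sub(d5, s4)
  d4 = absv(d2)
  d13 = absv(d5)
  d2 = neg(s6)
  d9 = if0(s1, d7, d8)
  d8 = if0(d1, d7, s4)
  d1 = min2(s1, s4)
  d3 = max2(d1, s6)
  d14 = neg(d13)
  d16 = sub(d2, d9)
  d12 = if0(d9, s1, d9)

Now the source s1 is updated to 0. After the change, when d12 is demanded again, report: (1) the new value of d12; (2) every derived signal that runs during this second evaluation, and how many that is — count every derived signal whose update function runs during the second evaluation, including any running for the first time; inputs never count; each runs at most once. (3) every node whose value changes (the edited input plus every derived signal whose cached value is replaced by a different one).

Initial pass — values computed on the first demand:
  d1 = min2(7, -1) = -1
  d8 = if0(d1=-1 -> else branch s4) = -1
  d9 = if0(s1=7 -> else branch d8) = -1
  d12 = if0(d9=-1 -> else branch d9) = -1

Second demand — change propagation:
  d1: dirty yet unreached — the second evaluation never asks for it.
  d2: newly demanded (no cache) — executes and yields 7.
  d5: newly demanded (no cache) — executes and yields 7.
  d7: newly demanded (no cache) — executes and yields 8.
  d8: dirty yet unreached — the second evaluation never asks for it.
  d9: re-runs because s1 7->0; new result 8.
  d12: re-runs because d9 -1->8; d9 -1->8; new result 8.

The important point: the flipped condition redirects demand; d1, d8 are left stale, never re-checked.

d12 now evaluates to 8.
Run set: d2, d5, d7, d9, d12 (5 run).
Changed values: s1, d9, d12.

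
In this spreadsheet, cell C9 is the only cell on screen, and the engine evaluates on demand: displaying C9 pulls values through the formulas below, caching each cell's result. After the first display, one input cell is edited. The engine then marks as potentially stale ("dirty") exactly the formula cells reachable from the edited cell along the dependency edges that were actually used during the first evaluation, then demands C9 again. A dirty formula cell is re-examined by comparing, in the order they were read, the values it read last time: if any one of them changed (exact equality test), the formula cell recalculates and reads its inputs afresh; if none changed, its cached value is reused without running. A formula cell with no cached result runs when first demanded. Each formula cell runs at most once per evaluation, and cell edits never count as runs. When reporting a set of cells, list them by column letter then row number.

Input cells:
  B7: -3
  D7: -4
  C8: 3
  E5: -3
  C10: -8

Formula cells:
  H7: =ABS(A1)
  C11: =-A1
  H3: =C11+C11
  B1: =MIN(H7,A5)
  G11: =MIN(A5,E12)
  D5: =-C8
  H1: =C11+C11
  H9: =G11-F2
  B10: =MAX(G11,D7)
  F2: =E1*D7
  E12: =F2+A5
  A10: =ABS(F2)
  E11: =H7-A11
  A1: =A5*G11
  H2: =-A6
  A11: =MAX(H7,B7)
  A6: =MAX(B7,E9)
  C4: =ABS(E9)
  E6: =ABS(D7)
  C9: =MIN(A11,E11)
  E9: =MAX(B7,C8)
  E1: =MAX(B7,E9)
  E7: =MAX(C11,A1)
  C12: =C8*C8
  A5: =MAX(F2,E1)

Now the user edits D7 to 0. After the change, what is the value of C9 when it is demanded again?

Initial pass — values computed on the first demand:
  E9 = MAX(-3, 3) = 3
  E1 = MAX(-3, 3) = 3
  F2 = 3 * -4 = -12
  A5 = MAX(-12, 3) = 3
  E12 = -12 + 3 = -9
  G11 = MIN(3, -9) = -9
  A1 = 3 * -9 = -27
  H7 = ABS(-27) = 27
  A11 = MAX(27, -3) = 27
  E11 = 27 - 27 = 0
  C9 = MIN(27, 0) = 0

Second demand — change propagation:
  F2: re-runs because D7 -4->0; new result 0.
  A5: re-runs because F2 -12->0; new result 3 (unchanged).
  E12: re-runs because F2 -12->0; new result 3.
  G11: re-runs because E12 -9->3; new result 3.
  A1: re-runs because G11 -9->3; new result 9.
  H7: re-runs because A1 -27->9; new result 9.
  A11: re-runs because H7 27->9; new result 9.
  E11: re-runs because H7 27->9; A11 27->9; new result 0 (unchanged).
  C9: re-runs because A11 27->9; new result 0 (unchanged).

C9 now evaluates to 0.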